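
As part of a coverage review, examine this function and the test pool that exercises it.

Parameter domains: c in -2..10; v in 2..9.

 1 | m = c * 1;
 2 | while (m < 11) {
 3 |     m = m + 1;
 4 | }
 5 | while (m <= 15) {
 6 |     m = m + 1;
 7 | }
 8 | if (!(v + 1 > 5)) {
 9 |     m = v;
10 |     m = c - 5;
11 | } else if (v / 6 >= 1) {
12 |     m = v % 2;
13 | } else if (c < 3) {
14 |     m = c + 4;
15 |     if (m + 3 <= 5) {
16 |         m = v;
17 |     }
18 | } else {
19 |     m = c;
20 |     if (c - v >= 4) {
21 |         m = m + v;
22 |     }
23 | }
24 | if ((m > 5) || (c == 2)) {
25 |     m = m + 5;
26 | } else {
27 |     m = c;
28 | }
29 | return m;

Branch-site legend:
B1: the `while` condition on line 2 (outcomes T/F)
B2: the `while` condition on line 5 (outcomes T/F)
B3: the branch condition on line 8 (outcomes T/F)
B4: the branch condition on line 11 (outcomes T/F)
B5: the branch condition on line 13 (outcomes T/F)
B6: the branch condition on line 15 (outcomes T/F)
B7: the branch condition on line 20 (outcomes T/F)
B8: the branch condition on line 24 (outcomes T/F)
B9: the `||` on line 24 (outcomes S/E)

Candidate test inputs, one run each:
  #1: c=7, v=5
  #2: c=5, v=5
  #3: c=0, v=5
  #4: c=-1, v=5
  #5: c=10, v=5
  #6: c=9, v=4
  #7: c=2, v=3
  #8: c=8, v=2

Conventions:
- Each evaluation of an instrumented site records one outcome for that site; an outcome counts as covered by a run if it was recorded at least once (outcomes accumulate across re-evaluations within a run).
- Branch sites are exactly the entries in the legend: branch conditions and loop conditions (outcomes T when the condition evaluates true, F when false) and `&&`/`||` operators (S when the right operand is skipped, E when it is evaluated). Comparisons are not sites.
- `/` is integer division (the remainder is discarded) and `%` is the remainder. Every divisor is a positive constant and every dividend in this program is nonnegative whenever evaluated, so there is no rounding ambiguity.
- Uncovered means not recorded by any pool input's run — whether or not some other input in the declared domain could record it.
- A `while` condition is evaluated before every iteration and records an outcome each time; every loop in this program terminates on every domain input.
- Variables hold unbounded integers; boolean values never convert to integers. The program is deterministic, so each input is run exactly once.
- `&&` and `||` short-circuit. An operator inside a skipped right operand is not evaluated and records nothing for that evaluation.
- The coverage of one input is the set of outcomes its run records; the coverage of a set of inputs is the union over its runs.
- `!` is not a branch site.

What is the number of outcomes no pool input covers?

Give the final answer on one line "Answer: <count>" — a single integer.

test 1 (c=7, v=5) fires B1->T, B1->T, B1->T, B1->T, B1->F, B2->T, B2->T, B2->T, B2->T, B2->T, B2->F, B3->F, B4->F, B5->F, ...; hits B1=T, B1=F, B2=T, B2=F, B3=F, B4=F, B5=F, B7=F, B8=T, B9=S
test 2 (c=5, v=5) fires B1->T, B1->T, B1->T, B1->T, B1->T, B1->T, B1->F, B2->T, B2->T, B2->T, B2->T, B2->T, B2->F, B3->F, ...; hits B1=T, B1=F, B2=T, B2=F, B3=F, B4=F, B5=F, B7=F, B8=F, B9=E
test 3 (c=0, v=5) fires B1->T, B1->T, B1->T, B1->T, B1->T, B1->T, B1->T, B1->T, B1->T, B1->T, B1->T, B1->F, B2->T, B2->T, ...; hits B1=T, B1=F, B2=T, B2=F, B3=F, B4=F, B5=T, B6=F, B8=F, B9=E
test 4 (c=-1, v=5) fires B1->T, B1->T, B1->T, B1->T, B1->T, B1->T, B1->T, B1->T, B1->T, B1->T, B1->T, B1->T, B1->F, B2->T, ...; hits B1=T, B1=F, B2=T, B2=F, B3=F, B4=F, B5=T, B6=F, B8=F, B9=E
test 5 (c=10, v=5) fires B1->T, B1->F, B2->T, B2->T, B2->T, B2->T, B2->T, B2->F, B3->F, B4->F, B5->F, B7->T, B9->S, B8->T; hits B1=T, B1=F, B2=T, B2=F, B3=F, B4=F, B5=F, B7=T, B8=T, B9=S
test 6 (c=9, v=4) fires B1->T, B1->T, B1->F, B2->T, B2->T, B2->T, B2->T, B2->T, B2->F, B3->T, B9->E, B8->F; hits B1=T, B1=F, B2=T, B2=F, B3=T, B8=F, B9=E
test 7 (c=2, v=3) fires B1->T, B1->T, B1->T, B1->T, B1->T, B1->T, B1->T, B1->T, B1->T, B1->F, B2->T, B2->T, B2->T, B2->T, ...; hits B1=T, B1=F, B2=T, B2=F, B3=T, B8=T, B9=E
test 8 (c=8, v=2) fires B1->T, B1->T, B1->T, B1->F, B2->T, B2->T, B2->T, B2->T, B2->T, B2->F, B3->T, B9->E, B8->F; hits B1=T, B1=F, B2=T, B2=F, B3=T, B8=F, B9=E
union over the pool: B1=T, B1=F, B2=T, B2=F, B3=T, B3=F, B4=F, B5=T, B5=F, B6=F, B7=T, B7=F, B8=T, B8=F, B9=S, B9=E
uncovered (2 of 18): B4=T, B6=T

Answer: 2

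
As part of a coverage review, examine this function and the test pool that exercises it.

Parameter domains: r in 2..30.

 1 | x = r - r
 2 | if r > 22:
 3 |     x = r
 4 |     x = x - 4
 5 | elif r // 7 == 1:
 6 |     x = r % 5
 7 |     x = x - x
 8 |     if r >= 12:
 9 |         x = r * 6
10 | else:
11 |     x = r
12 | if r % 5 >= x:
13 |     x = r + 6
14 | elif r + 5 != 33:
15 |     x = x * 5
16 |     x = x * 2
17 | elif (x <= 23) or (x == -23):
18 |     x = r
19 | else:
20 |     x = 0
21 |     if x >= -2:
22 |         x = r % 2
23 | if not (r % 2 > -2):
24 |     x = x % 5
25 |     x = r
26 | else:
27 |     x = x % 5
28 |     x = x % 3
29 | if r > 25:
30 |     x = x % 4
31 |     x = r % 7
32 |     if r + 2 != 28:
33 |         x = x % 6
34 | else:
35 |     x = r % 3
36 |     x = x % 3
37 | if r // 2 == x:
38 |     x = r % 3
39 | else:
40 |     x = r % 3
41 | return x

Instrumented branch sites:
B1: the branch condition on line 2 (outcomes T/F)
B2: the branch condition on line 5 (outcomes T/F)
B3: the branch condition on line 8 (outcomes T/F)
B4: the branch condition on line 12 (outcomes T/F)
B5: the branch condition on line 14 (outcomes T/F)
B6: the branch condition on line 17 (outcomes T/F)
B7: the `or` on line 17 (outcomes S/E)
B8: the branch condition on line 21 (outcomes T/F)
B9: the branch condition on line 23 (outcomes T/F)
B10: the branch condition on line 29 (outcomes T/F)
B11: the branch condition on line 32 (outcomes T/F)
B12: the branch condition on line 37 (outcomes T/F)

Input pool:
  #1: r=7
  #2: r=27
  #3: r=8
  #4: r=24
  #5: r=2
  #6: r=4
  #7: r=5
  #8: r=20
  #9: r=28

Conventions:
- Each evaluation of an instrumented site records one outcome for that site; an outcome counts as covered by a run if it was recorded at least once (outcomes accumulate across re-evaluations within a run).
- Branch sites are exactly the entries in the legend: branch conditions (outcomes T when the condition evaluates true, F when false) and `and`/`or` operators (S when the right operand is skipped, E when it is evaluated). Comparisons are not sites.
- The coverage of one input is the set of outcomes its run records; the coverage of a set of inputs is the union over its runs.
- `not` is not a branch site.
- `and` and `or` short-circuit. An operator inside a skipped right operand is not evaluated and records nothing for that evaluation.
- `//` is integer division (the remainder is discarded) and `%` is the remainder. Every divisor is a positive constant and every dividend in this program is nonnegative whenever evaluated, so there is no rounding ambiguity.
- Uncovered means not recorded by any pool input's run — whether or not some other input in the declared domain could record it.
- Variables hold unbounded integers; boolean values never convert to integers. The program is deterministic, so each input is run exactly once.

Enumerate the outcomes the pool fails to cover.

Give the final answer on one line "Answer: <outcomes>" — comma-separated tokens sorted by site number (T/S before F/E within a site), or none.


test 1 (r=7) fires B1->F, B2->T, B3->F, B4->T, B9->F, B10->F, B12->F; hits B1=F, B2=T, B3=F, B4=T, B9=F, B10=F, B12=F
test 2 (r=27) fires B1->T, B4->F, B5->T, B9->F, B10->T, B11->T, B12->F; hits B1=T, B4=F, B5=T, B9=F, B10=T, B11=T, B12=F
test 3 (r=8) fires B1->F, B2->T, B3->F, B4->T, B9->F, B10->F, B12->F; hits B1=F, B2=T, B3=F, B4=T, B9=F, B10=F, B12=F
test 4 (r=24) fires B1->T, B4->F, B5->T, B9->F, B10->F, B12->F; hits B1=T, B4=F, B5=T, B9=F, B10=F, B12=F
test 5 (r=2) fires B1->F, B2->F, B4->T, B9->F, B10->F, B12->F; hits B1=F, B2=F, B4=T, B9=F, B10=F, B12=F
test 6 (r=4) fires B1->F, B2->F, B4->T, B9->F, B10->F, B12->F; hits B1=F, B2=F, B4=T, B9=F, B10=F, B12=F
test 7 (r=5) fires B1->F, B2->F, B4->F, B5->T, B9->F, B10->F, B12->T; hits B1=F, B2=F, B4=F, B5=T, B9=F, B10=F, B12=T
test 8 (r=20) fires B1->F, B2->F, B4->F, B5->T, B9->F, B10->F, B12->F; hits B1=F, B2=F, B4=F, B5=T, B9=F, B10=F, B12=F
test 9 (r=28) fires B1->T, B4->F, B5->F, B7->E, B6->F, B8->T, B9->F, B10->T, B11->T, B12->F; hits B1=T, B4=F, B5=F, B6=F, B7=E, B8=T, B9=F, B10=T, B11=T, B12=F
union over the pool: B1=T, B1=F, B2=T, B2=F, B3=F, B4=T, B4=F, B5=T, B5=F, B6=F, B7=E, B8=T, B9=F, B10=T, B10=F, B11=T, B12=T, B12=F
uncovered (6 of 24): B3=T, B6=T, B7=S, B8=F, B9=T, B11=F
Answer: B3=T, B6=T, B7=S, B8=F, B9=T, B11=F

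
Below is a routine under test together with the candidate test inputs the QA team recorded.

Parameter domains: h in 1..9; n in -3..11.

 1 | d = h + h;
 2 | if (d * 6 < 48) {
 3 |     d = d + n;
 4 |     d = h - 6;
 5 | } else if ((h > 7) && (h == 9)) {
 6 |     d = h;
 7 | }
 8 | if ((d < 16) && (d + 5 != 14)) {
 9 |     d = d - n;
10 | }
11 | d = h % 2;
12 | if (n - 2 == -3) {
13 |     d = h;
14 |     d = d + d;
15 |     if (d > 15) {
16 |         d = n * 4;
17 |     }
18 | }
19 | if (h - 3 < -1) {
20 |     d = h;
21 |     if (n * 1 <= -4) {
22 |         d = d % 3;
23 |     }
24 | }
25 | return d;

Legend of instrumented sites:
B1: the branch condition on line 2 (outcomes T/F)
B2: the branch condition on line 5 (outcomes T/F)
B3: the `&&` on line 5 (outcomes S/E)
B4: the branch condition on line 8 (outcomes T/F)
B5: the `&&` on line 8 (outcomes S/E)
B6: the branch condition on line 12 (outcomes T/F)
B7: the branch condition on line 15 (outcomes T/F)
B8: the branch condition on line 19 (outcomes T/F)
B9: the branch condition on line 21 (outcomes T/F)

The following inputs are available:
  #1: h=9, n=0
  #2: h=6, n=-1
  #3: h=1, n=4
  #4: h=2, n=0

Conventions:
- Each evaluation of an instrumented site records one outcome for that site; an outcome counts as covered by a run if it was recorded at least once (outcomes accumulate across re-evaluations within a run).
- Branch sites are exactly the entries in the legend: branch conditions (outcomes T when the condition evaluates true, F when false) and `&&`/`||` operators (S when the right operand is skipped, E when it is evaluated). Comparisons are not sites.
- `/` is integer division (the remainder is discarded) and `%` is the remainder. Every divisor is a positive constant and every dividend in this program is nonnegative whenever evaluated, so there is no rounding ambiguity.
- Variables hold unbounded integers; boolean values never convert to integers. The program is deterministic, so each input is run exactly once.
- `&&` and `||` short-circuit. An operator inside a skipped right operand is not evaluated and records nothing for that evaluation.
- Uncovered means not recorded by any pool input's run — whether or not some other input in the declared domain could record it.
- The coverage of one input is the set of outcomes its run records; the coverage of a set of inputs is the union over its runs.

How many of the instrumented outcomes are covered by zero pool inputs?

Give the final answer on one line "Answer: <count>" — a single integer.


run #1 (h=9, n=0) runs B1->F, B3->E, B2->T, B5->E, B4->F, B6->F, B8->F; records B1=F, B2=T, B3=E, B4=F, B5=E, B6=F, B8=F
run #2 (h=6, n=-1) runs B1->F, B3->S, B2->F, B5->E, B4->T, B6->T, B7->F, B8->F; records B1=F, B2=F, B3=S, B4=T, B5=E, B6=T, B7=F, B8=F
run #3 (h=1, n=4) runs B1->T, B5->E, B4->T, B6->F, B8->T, B9->F; records B1=T, B4=T, B5=E, B6=F, B8=T, B9=F
run #4 (h=2, n=0) runs B1->T, B5->E, B4->T, B6->F, B8->F; records B1=T, B4=T, B5=E, B6=F, B8=F
union over the pool: B1=T, B1=F, B2=T, B2=F, B3=S, B3=E, B4=T, B4=F, B5=E, B6=T, B6=F, B7=F, B8=T, B8=F, B9=F
uncovered (3 of 18): B5=S, B7=T, B9=T
Answer: 3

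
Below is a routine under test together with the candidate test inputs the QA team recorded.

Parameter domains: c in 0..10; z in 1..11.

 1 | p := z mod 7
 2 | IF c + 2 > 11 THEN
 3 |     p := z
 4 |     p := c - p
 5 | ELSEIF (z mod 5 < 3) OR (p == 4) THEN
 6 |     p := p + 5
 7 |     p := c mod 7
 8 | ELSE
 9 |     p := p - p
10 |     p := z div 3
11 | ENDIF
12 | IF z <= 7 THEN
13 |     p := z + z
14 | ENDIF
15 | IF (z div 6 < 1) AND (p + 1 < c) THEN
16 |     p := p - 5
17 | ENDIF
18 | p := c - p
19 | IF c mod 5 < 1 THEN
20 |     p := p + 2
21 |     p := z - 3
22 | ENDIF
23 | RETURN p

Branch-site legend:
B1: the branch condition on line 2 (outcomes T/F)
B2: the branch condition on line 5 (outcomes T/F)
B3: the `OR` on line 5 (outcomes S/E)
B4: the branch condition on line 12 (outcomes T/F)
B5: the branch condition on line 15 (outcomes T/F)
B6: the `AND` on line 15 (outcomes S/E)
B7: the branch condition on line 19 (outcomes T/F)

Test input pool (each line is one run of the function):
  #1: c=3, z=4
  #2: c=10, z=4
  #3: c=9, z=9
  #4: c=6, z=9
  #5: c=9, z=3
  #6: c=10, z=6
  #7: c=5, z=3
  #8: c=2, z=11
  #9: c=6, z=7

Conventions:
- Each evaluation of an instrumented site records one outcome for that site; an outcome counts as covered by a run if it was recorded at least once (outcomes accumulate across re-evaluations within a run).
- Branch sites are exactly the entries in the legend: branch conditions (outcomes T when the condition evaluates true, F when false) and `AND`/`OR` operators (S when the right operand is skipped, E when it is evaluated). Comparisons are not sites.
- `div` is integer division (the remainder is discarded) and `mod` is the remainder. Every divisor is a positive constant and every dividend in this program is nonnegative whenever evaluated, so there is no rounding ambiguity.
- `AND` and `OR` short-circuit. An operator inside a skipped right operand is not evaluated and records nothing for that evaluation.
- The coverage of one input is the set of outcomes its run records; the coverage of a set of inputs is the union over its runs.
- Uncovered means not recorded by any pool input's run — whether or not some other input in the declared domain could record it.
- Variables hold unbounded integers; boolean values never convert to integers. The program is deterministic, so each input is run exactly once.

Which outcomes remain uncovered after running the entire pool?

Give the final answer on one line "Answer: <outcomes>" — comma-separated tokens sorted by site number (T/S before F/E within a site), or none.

input #1, c=3, z=4: outcomes B1=F, B2=T, B3=E, B4=T, B5=F, B6=E, B7=F
input #2, c=10, z=4: outcomes B1=T, B4=T, B5=T, B6=E, B7=T
input #3, c=9, z=9: outcomes B1=F, B2=F, B3=E, B4=F, B5=F, B6=S, B7=F
input #4, c=6, z=9: outcomes B1=F, B2=F, B3=E, B4=F, B5=F, B6=S, B7=F
input #5, c=9, z=3: outcomes B1=F, B2=F, B3=E, B4=T, B5=T, B6=E, B7=F
input #6, c=10, z=6: outcomes B1=T, B4=T, B5=F, B6=S, B7=T
input #7, c=5, z=3: outcomes B1=F, B2=F, B3=E, B4=T, B5=F, B6=E, B7=T
input #8, c=2, z=11: outcomes B1=F, B2=T, B3=S, B4=F, B5=F, B6=S, B7=F
input #9, c=6, z=7: outcomes B1=F, B2=T, B3=S, B4=T, B5=F, B6=S, B7=F
union over the pool: B1=T, B1=F, B2=T, B2=F, B3=S, B3=E, B4=T, B4=F, B5=T, B5=F, B6=S, B6=E, B7=T, B7=F
uncovered (0 of 14): none

Answer: none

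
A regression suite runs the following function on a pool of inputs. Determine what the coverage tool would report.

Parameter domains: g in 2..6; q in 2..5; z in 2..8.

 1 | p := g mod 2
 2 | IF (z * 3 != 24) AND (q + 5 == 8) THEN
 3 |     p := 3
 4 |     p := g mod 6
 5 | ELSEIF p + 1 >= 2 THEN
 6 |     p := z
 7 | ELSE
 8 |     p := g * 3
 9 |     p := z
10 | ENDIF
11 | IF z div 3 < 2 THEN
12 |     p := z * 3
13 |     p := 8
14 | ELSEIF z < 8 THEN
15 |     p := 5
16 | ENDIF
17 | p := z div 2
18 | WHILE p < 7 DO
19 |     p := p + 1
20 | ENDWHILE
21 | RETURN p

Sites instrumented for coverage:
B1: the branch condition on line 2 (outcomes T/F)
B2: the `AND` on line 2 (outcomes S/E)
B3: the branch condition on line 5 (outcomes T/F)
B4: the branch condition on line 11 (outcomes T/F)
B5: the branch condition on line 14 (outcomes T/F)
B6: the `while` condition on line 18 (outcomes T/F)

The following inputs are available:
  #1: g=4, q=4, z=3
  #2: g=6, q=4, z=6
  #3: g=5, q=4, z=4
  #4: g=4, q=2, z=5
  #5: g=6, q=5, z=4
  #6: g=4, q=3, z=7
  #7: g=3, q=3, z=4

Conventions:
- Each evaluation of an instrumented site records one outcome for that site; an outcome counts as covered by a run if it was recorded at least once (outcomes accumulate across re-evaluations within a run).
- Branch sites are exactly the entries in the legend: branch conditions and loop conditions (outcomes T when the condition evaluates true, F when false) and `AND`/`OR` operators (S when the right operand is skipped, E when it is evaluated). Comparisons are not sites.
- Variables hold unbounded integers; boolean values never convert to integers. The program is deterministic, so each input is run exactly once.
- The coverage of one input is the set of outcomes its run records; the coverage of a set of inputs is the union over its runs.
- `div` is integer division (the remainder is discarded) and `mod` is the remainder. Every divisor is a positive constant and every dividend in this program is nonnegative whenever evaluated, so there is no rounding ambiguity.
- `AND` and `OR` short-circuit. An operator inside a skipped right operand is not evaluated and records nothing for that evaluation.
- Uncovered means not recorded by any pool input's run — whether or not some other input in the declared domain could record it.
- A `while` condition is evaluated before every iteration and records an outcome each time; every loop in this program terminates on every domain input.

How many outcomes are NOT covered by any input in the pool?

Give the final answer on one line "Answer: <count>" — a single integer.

test 1 (g=4, q=4, z=3) fires B2->E, B1->F, B3->F, B4->T, B6->T, B6->T, B6->T, B6->T, B6->T, B6->T, B6->F; hits B1=F, B2=E, B3=F, B4=T, B6=T, B6=F
test 2 (g=6, q=4, z=6) fires B2->E, B1->F, B3->F, B4->F, B5->T, B6->T, B6->T, B6->T, B6->T, B6->F; hits B1=F, B2=E, B3=F, B4=F, B5=T, B6=T, B6=F
test 3 (g=5, q=4, z=4) fires B2->E, B1->F, B3->T, B4->T, B6->T, B6->T, B6->T, B6->T, B6->T, B6->F; hits B1=F, B2=E, B3=T, B4=T, B6=T, B6=F
test 4 (g=4, q=2, z=5) fires B2->E, B1->F, B3->F, B4->T, B6->T, B6->T, B6->T, B6->T, B6->T, B6->F; hits B1=F, B2=E, B3=F, B4=T, B6=T, B6=F
test 5 (g=6, q=5, z=4) fires B2->E, B1->F, B3->F, B4->T, B6->T, B6->T, B6->T, B6->T, B6->T, B6->F; hits B1=F, B2=E, B3=F, B4=T, B6=T, B6=F
test 6 (g=4, q=3, z=7) fires B2->E, B1->T, B4->F, B5->T, B6->T, B6->T, B6->T, B6->T, B6->F; hits B1=T, B2=E, B4=F, B5=T, B6=T, B6=F
test 7 (g=3, q=3, z=4) fires B2->E, B1->T, B4->T, B6->T, B6->T, B6->T, B6->T, B6->T, B6->F; hits B1=T, B2=E, B4=T, B6=T, B6=F
union over the pool: B1=T, B1=F, B2=E, B3=T, B3=F, B4=T, B4=F, B5=T, B6=T, B6=F
uncovered (2 of 12): B2=S, B5=F

Answer: 2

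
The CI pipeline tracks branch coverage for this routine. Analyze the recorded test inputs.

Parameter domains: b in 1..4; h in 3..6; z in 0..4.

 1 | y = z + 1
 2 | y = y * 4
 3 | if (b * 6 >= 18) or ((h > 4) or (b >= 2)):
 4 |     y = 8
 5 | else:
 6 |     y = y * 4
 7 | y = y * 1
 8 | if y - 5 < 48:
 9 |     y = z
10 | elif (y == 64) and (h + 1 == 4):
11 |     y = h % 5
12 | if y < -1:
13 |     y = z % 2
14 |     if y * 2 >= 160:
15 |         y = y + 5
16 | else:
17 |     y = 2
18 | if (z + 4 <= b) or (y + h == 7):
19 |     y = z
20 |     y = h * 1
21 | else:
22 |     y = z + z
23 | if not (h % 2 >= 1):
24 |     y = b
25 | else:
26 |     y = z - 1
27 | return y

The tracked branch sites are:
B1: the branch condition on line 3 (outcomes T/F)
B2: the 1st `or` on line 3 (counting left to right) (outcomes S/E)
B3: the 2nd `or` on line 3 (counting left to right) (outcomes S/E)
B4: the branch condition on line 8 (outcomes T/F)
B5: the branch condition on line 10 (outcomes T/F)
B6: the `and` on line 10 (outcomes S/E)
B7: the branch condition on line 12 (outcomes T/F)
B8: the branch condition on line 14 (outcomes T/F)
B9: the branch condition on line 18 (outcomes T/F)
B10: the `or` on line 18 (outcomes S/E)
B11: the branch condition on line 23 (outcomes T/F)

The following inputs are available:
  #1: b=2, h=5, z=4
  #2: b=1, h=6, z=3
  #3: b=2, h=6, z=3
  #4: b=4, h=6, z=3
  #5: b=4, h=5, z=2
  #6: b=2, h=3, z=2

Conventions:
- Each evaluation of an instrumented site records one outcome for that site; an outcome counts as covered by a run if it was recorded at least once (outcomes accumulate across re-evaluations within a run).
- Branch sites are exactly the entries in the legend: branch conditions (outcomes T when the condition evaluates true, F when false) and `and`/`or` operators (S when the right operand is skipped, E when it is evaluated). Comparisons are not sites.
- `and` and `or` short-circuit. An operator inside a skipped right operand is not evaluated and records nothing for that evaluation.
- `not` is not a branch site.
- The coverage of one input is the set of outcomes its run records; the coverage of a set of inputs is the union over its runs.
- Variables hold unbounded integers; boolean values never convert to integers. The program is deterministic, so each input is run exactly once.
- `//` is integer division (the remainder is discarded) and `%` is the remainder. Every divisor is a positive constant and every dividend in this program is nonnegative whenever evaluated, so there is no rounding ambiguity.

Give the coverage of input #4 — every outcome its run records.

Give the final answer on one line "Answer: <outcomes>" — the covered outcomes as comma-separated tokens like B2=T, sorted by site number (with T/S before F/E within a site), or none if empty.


Simulating input #4 (b=4, h=6, z=3) step by step:
  B2->S, B1->T, B4->T, B7->F, B10->E, B9->F, B11->T
distinct outcomes covered: B1=T, B2=S, B4=T, B7=F, B9=F, B10=E, B11=T
Answer: B1=T, B2=S, B4=T, B7=F, B9=F, B10=E, B11=T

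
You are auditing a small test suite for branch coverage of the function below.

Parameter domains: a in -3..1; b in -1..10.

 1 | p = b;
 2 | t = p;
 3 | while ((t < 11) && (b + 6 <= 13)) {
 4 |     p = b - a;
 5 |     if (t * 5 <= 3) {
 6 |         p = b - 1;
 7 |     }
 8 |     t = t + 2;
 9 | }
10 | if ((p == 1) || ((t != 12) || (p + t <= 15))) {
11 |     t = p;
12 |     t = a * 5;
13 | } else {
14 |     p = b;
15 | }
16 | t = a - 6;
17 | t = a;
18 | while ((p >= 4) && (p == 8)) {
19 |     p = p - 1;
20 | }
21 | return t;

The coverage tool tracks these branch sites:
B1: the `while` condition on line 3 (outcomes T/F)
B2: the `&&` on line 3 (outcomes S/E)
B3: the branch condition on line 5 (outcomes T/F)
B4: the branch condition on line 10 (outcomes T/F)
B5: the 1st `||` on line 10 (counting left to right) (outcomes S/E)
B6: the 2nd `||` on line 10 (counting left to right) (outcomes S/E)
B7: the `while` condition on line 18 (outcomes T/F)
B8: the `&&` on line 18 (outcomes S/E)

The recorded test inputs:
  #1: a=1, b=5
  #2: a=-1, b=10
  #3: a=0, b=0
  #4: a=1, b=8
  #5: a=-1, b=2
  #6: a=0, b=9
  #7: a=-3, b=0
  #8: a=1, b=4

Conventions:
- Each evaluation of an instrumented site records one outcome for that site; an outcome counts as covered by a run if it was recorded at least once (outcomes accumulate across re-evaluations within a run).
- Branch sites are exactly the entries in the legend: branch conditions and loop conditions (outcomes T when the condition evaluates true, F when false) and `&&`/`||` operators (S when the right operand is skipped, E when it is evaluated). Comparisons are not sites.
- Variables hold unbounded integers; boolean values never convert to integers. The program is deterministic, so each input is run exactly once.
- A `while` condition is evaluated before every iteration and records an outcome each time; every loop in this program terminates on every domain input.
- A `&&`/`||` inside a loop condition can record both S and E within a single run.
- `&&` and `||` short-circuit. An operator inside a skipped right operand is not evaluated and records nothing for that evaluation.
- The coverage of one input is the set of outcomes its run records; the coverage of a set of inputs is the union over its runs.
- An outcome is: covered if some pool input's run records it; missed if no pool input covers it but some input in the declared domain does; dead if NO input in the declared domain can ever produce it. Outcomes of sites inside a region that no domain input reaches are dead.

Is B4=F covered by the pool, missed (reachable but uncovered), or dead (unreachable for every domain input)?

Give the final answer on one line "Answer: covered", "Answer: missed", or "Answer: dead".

no pool input records B4=F
but domain input (a=-3, b=2) does record it -> reachable, so missed

Answer: missed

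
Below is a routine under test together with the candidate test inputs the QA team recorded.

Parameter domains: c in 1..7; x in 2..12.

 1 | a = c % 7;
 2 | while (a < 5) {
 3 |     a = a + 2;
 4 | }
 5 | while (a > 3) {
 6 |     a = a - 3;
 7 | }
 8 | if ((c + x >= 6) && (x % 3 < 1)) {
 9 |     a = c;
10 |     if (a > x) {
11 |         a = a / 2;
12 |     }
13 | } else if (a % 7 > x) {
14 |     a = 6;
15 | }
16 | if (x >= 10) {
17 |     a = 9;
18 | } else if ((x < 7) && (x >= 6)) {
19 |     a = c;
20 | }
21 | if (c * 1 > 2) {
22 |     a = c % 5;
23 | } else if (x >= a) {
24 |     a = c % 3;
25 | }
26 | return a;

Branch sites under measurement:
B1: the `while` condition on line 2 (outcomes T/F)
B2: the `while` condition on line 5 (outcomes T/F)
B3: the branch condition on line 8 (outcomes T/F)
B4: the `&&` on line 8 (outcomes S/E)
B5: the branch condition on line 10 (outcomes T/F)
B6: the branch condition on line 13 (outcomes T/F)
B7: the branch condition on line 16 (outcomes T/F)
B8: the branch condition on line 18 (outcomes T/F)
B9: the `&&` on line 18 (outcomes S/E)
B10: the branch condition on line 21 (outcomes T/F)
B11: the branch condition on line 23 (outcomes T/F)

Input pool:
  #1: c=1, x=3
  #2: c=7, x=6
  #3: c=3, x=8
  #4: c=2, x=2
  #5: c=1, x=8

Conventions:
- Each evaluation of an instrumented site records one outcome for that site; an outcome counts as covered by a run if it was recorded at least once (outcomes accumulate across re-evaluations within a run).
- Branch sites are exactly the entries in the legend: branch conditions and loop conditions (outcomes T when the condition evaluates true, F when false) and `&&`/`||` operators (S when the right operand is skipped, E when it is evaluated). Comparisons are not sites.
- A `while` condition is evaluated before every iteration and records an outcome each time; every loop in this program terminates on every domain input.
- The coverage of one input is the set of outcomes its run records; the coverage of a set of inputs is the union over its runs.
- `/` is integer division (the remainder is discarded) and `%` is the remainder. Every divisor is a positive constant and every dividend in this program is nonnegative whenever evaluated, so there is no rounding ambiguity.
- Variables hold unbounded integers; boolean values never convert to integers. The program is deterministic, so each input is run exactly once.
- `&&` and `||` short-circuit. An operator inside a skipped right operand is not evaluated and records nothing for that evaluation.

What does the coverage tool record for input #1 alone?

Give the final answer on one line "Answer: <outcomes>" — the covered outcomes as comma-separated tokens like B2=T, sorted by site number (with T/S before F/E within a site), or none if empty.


Simulating input #1 (c=1, x=3) step by step:
  B1->T, B1->T, B1->F, B2->T, B2->F, B4->S, B3->F, B6->F, B7->F, B9->E
  B8->F, B10->F, B11->T
distinct outcomes covered: B1=T, B1=F, B2=T, B2=F, B3=F, B4=S, B6=F, B7=F, B8=F, B9=E, B10=F, B11=T
Answer: B1=T, B1=F, B2=T, B2=F, B3=F, B4=S, B6=F, B7=F, B8=F, B9=E, B10=F, B11=T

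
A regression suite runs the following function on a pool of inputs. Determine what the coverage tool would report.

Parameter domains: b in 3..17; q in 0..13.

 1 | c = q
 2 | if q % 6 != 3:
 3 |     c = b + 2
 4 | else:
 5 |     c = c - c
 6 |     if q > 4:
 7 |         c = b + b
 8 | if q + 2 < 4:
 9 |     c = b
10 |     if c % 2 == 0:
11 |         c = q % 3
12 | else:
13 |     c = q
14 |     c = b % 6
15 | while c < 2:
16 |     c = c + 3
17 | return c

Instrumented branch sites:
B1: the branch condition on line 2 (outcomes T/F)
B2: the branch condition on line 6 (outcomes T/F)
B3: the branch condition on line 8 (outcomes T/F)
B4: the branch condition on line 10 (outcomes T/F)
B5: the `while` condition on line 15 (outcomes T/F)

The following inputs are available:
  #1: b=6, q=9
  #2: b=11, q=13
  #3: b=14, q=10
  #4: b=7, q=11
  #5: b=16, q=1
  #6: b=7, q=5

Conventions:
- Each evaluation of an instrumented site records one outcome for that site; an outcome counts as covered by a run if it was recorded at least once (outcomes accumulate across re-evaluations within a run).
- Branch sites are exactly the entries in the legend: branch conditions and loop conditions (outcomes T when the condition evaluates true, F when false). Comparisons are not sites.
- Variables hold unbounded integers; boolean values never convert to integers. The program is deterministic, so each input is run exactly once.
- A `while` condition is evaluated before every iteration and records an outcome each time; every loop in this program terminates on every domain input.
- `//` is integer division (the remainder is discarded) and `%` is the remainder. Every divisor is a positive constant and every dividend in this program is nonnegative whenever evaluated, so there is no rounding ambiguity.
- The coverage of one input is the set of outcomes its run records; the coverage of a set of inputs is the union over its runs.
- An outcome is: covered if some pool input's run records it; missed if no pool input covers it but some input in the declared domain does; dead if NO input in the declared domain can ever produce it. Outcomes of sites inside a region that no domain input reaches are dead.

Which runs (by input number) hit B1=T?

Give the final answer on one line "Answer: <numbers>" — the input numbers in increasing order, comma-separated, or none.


input #1 (b=6, q=9): never hits B1=T
input #2 (b=11, q=13): hits B1=T
input #3 (b=14, q=10): hits B1=T
input #4 (b=7, q=11): hits B1=T
input #5 (b=16, q=1): hits B1=T
input #6 (b=7, q=5): hits B1=T
Answer: 2, 3, 4, 5, 6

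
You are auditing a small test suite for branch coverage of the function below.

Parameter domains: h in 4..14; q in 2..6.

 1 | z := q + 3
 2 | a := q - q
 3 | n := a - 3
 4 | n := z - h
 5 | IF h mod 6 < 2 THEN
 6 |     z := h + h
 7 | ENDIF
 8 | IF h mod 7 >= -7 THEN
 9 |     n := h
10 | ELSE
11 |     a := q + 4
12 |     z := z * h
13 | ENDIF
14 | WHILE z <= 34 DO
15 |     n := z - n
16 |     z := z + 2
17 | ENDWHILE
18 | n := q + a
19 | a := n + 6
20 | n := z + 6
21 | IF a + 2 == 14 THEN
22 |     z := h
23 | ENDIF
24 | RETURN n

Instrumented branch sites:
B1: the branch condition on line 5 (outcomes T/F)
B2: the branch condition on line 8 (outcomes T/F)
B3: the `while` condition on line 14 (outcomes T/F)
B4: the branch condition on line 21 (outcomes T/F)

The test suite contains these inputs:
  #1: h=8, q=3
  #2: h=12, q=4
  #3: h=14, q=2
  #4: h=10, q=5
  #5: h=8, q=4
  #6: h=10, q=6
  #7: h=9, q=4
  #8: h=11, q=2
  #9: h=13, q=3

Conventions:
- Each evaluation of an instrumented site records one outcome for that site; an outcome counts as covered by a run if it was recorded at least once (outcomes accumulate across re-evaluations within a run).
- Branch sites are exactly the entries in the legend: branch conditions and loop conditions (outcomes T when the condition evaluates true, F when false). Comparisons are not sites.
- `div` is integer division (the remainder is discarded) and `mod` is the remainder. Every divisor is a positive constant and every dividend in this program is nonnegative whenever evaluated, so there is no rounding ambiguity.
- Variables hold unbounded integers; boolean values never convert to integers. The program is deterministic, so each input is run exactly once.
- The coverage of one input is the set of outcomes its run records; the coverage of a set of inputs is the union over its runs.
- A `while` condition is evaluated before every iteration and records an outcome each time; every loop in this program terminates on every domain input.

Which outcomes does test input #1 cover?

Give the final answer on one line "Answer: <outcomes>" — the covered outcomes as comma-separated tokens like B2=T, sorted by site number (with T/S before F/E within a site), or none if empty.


Event log for input #1 (h=8, q=3):
  B1->F, B2->T, B3->T, B3->T, B3->T, B3->T, B3->T, B3->T, B3->T, B3->T
  B3->T, B3->T, B3->T, B3->T, B3->T, B3->T, B3->T, B3->F, B4->F
deduplicating events, the covered set is: B1=F, B2=T, B3=T, B3=F, B4=F
Answer: B1=F, B2=T, B3=T, B3=F, B4=F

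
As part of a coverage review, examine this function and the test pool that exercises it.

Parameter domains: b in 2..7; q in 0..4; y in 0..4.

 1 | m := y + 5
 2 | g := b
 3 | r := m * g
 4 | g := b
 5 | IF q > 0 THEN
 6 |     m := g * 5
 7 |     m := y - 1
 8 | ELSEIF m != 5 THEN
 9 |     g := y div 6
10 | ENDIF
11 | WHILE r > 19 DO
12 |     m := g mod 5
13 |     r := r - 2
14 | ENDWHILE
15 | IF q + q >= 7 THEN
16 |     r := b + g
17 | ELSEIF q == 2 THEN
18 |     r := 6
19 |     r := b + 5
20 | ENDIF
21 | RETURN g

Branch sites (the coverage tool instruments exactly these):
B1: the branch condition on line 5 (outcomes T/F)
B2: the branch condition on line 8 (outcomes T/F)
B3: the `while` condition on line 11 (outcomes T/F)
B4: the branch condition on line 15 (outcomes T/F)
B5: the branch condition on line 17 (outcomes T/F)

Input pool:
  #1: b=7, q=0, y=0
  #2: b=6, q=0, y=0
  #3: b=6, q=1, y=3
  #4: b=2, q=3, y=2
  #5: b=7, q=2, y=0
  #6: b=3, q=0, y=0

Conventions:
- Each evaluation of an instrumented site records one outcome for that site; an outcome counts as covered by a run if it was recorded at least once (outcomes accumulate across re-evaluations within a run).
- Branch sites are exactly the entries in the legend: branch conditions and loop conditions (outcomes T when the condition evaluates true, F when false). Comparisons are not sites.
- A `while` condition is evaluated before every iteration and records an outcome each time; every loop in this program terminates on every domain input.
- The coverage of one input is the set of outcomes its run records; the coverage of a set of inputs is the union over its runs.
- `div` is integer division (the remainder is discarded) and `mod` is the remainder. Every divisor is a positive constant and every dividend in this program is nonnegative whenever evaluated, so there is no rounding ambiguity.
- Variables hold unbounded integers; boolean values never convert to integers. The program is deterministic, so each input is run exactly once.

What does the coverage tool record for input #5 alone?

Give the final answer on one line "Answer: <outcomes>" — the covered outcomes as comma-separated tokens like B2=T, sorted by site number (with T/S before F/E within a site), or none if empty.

Event log for input #5 (b=7, q=2, y=0):
  B1->T, B3->T, B3->T, B3->T, B3->T, B3->T, B3->T, B3->T, B3->T, B3->F
  B4->F, B5->T
deduplicating events, the covered set is: B1=T, B3=T, B3=F, B4=F, B5=T

Answer: B1=T, B3=T, B3=F, B4=F, B5=T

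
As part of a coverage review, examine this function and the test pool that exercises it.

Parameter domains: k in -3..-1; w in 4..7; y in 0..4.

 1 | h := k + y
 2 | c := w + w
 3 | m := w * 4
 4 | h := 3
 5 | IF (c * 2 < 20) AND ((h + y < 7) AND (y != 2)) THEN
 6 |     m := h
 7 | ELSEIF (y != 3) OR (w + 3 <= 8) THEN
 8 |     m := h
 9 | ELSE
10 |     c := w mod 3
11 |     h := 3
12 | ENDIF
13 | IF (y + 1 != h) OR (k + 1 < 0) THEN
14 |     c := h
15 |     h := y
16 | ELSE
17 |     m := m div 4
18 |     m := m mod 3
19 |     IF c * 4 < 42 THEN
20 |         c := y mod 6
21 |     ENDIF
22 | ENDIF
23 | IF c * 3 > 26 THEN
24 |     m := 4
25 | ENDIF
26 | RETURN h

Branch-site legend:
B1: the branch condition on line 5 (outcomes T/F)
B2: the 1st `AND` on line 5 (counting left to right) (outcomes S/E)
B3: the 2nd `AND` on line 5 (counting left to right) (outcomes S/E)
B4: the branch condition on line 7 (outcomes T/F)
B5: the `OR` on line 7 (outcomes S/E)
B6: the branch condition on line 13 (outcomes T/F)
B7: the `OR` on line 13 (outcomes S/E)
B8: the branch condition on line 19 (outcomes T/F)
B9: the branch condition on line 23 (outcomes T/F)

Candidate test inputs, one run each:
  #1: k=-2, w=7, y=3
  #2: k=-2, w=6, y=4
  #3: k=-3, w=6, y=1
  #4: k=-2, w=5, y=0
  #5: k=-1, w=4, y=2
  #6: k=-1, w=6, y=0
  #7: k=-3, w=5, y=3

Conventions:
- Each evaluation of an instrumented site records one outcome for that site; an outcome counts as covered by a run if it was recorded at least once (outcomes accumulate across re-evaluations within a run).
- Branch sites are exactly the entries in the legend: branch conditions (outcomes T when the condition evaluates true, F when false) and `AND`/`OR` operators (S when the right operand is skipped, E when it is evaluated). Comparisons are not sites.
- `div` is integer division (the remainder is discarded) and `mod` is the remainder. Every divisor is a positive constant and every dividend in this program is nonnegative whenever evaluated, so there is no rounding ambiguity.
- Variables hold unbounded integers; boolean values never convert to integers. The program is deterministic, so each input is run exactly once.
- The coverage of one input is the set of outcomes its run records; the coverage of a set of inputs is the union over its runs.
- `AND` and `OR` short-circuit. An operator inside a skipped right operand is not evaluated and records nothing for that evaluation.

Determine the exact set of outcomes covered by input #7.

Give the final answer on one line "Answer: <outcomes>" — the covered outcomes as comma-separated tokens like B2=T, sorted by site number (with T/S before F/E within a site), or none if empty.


Tracing the run of input #7 (k=-3, w=5, y=3):
  B2->S, B1->F, B5->E, B4->T, B7->S, B6->T, B9->F
deduplicating events, the covered set is: B1=F, B2=S, B4=T, B5=E, B6=T, B7=S, B9=F
Answer: B1=F, B2=S, B4=T, B5=E, B6=T, B7=S, B9=F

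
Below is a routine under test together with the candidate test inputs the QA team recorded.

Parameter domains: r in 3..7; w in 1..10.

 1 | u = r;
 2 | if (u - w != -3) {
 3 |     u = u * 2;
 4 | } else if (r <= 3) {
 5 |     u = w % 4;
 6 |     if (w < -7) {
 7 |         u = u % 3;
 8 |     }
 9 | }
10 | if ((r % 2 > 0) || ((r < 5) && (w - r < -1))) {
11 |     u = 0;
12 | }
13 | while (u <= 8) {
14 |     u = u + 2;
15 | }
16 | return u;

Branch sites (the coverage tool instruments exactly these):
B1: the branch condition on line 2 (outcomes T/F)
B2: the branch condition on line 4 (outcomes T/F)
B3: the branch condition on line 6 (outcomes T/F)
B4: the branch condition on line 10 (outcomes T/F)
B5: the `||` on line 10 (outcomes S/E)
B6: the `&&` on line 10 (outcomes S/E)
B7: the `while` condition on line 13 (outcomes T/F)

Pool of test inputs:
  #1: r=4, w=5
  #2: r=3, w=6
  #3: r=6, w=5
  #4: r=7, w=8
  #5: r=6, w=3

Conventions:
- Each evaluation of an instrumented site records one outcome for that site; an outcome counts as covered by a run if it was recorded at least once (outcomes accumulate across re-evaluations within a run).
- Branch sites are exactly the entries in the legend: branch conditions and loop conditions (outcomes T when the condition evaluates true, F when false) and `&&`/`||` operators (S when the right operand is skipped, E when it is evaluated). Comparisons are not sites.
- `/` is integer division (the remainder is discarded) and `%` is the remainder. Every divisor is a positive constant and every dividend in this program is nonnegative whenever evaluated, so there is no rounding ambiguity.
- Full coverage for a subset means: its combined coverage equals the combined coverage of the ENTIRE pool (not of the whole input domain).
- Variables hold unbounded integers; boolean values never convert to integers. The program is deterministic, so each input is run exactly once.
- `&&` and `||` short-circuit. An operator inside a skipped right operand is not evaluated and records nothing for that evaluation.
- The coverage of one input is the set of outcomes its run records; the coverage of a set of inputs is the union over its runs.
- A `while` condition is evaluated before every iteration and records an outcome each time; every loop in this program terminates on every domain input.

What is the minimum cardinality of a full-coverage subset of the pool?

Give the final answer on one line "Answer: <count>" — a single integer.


input #1, r=4, w=5: events B1->T, B5->E, B6->E, B4->F, B7->T, B7->F; outcomes B1=T, B4=F, B5=E, B6=E, B7=T, B7=F
input #2, r=3, w=6: events B1->F, B2->T, B3->F, B5->S, B4->T, B7->T, B7->T, B7->T, B7->T, B7->T, B7->F; outcomes B1=F, B2=T, B3=F, B4=T, B5=S, B7=T, B7=F
input #3, r=6, w=5: events B1->T, B5->E, B6->S, B4->F, B7->F; outcomes B1=T, B4=F, B5=E, B6=S, B7=F
input #4, r=7, w=8: events B1->T, B5->S, B4->T, B7->T, B7->T, B7->T, B7->T, B7->T, B7->F; outcomes B1=T, B4=T, B5=S, B7=T, B7=F
input #5, r=6, w=3: events B1->T, B5->E, B6->S, B4->F, B7->F; outcomes B1=T, B4=F, B5=E, B6=S, B7=F
union over all inputs: B1=T, B1=F, B2=T, B3=F, B4=T, B4=F, B5=S, B5=E, B6=S, B6=E, B7=T, B7=F (12 outcomes)
no size-1 subset reaches all 12 outcomes (best union: 7/12)
no size-2 subset reaches all 12 outcomes (best union: 11/12)
at size 3, {1, 2, 3} reaches all 12 outcomes; every lexicographically earlier size-3 subset fails
Answer: 3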